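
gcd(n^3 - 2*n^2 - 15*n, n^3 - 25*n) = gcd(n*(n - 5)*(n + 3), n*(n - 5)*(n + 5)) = n^2 - 5*n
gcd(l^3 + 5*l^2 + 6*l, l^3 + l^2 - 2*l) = l^2 + 2*l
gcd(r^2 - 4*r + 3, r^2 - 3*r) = r - 3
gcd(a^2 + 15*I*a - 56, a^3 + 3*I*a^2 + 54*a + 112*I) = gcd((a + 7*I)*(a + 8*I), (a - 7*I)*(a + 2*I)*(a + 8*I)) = a + 8*I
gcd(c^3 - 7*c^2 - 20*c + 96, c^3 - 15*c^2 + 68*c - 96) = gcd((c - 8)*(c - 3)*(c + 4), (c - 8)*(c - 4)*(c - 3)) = c^2 - 11*c + 24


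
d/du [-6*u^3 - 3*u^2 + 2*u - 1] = -18*u^2 - 6*u + 2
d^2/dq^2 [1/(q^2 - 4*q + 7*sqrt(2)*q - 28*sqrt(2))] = 2*(-q^2 - 7*sqrt(2)*q + 4*q + (2*q - 4 + 7*sqrt(2))^2 + 28*sqrt(2))/(q^2 - 4*q + 7*sqrt(2)*q - 28*sqrt(2))^3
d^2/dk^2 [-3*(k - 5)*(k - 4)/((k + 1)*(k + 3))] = 6*(13*k^3 - 51*k^2 - 321*k - 377)/(k^6 + 12*k^5 + 57*k^4 + 136*k^3 + 171*k^2 + 108*k + 27)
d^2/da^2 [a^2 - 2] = 2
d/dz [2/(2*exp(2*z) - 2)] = -1/(2*sinh(z)^2)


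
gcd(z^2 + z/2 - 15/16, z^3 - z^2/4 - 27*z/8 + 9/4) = z - 3/4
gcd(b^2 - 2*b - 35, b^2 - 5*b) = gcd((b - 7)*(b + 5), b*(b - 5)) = 1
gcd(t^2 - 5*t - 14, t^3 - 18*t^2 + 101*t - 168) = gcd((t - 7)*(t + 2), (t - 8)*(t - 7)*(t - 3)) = t - 7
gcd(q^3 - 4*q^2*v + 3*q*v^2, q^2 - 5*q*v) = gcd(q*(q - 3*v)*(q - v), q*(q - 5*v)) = q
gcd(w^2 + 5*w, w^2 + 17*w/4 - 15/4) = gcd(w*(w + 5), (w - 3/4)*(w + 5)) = w + 5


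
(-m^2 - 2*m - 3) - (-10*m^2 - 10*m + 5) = 9*m^2 + 8*m - 8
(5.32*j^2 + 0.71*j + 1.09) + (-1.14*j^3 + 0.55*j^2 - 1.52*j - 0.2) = -1.14*j^3 + 5.87*j^2 - 0.81*j + 0.89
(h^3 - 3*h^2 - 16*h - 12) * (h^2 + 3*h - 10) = h^5 - 35*h^3 - 30*h^2 + 124*h + 120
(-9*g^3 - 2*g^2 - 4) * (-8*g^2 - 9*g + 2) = 72*g^5 + 97*g^4 + 28*g^2 + 36*g - 8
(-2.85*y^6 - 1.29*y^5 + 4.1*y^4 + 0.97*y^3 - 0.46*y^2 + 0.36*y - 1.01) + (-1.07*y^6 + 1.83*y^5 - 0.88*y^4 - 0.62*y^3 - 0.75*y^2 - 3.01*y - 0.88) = -3.92*y^6 + 0.54*y^5 + 3.22*y^4 + 0.35*y^3 - 1.21*y^2 - 2.65*y - 1.89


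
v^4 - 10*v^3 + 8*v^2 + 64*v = v*(v - 8)*(v - 4)*(v + 2)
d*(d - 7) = d^2 - 7*d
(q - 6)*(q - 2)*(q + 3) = q^3 - 5*q^2 - 12*q + 36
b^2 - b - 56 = (b - 8)*(b + 7)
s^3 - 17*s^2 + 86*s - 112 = (s - 8)*(s - 7)*(s - 2)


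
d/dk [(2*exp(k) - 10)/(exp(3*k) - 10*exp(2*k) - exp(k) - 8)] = 2*((exp(k) - 5)*(-3*exp(2*k) + 20*exp(k) + 1) + exp(3*k) - 10*exp(2*k) - exp(k) - 8)*exp(k)/(-exp(3*k) + 10*exp(2*k) + exp(k) + 8)^2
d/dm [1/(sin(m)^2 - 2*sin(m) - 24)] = 2*(1 - sin(m))*cos(m)/((sin(m) - 6)^2*(sin(m) + 4)^2)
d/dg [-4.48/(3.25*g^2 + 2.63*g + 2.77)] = (29.12*g + 11.7824)/(3.25*g^2 + 2.63*g + 2.77)^2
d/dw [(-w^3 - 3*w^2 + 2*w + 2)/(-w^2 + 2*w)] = (w^4 - 4*w^3 - 4*w^2 + 4*w - 4)/(w^2*(w^2 - 4*w + 4))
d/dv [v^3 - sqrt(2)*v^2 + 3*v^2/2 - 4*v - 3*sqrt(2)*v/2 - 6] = 3*v^2 - 2*sqrt(2)*v + 3*v - 4 - 3*sqrt(2)/2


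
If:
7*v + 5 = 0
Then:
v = -5/7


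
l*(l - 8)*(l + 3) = l^3 - 5*l^2 - 24*l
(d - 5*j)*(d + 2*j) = d^2 - 3*d*j - 10*j^2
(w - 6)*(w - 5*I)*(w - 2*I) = w^3 - 6*w^2 - 7*I*w^2 - 10*w + 42*I*w + 60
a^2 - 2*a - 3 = (a - 3)*(a + 1)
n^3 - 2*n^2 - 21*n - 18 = (n - 6)*(n + 1)*(n + 3)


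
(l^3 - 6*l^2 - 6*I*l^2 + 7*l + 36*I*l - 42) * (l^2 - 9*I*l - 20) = l^5 - 6*l^4 - 15*I*l^4 - 67*l^3 + 90*I*l^3 + 402*l^2 + 57*I*l^2 - 140*l - 342*I*l + 840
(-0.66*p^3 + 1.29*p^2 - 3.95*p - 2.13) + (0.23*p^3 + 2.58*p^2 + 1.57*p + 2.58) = -0.43*p^3 + 3.87*p^2 - 2.38*p + 0.45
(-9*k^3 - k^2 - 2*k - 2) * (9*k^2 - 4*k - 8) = -81*k^5 + 27*k^4 + 58*k^3 - 2*k^2 + 24*k + 16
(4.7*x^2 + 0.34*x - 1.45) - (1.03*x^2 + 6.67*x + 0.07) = 3.67*x^2 - 6.33*x - 1.52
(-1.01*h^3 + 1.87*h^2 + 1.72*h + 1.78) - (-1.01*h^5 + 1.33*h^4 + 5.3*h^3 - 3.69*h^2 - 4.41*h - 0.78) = 1.01*h^5 - 1.33*h^4 - 6.31*h^3 + 5.56*h^2 + 6.13*h + 2.56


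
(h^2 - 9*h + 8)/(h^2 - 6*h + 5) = (h - 8)/(h - 5)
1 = 1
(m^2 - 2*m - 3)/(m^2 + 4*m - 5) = (m^2 - 2*m - 3)/(m^2 + 4*m - 5)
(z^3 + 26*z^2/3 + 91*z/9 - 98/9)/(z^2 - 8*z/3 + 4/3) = (3*z^2 + 28*z + 49)/(3*(z - 2))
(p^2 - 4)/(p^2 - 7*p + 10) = (p + 2)/(p - 5)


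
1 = 1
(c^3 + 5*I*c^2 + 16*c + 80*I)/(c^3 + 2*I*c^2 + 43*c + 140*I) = (c - 4*I)/(c - 7*I)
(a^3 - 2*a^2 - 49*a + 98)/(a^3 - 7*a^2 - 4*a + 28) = (a + 7)/(a + 2)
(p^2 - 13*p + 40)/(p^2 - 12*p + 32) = (p - 5)/(p - 4)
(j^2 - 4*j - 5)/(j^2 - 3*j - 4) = (j - 5)/(j - 4)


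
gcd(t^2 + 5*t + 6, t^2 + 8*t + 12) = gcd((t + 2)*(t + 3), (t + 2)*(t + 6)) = t + 2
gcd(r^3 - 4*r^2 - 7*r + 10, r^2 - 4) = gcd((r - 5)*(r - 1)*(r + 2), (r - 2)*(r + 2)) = r + 2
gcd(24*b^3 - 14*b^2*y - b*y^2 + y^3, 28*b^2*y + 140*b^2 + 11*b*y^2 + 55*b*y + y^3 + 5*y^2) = 4*b + y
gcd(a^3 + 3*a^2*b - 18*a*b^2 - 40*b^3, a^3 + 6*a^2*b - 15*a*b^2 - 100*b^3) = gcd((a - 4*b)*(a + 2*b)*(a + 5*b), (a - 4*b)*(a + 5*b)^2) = a^2 + a*b - 20*b^2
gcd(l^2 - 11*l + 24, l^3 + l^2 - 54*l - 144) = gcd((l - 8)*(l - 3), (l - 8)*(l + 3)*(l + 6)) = l - 8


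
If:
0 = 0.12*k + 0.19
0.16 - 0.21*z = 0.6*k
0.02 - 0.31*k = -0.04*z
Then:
No Solution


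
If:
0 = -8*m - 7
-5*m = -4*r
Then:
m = -7/8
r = -35/32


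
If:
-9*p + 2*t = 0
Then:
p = 2*t/9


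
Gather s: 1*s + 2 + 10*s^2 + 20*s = 10*s^2 + 21*s + 2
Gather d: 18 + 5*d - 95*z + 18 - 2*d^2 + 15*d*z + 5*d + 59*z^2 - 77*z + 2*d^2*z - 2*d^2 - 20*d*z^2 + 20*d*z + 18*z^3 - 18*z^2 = d^2*(2*z - 4) + d*(-20*z^2 + 35*z + 10) + 18*z^3 + 41*z^2 - 172*z + 36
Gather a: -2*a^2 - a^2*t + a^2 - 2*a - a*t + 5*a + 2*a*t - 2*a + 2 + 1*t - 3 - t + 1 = a^2*(-t - 1) + a*(t + 1)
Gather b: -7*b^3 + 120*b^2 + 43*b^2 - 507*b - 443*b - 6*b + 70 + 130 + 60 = -7*b^3 + 163*b^2 - 956*b + 260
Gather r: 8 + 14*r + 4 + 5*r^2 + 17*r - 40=5*r^2 + 31*r - 28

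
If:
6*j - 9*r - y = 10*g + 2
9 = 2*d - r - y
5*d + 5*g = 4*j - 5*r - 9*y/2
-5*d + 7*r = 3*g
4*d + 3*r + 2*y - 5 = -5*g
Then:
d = 11781/3469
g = -4214/3469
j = 3337/6938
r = 6609/3469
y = -14268/3469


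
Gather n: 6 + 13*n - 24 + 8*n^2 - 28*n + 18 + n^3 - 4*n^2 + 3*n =n^3 + 4*n^2 - 12*n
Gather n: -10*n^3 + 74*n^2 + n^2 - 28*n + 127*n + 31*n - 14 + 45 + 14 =-10*n^3 + 75*n^2 + 130*n + 45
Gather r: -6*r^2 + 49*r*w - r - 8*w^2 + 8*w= -6*r^2 + r*(49*w - 1) - 8*w^2 + 8*w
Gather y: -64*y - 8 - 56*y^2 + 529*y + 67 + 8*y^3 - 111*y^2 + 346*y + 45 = 8*y^3 - 167*y^2 + 811*y + 104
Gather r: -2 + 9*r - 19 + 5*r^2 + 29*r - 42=5*r^2 + 38*r - 63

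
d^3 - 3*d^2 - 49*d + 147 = (d - 7)*(d - 3)*(d + 7)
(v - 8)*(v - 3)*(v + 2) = v^3 - 9*v^2 + 2*v + 48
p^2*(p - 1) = p^3 - p^2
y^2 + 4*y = y*(y + 4)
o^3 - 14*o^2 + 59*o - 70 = (o - 7)*(o - 5)*(o - 2)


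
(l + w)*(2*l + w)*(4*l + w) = 8*l^3 + 14*l^2*w + 7*l*w^2 + w^3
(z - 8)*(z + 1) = z^2 - 7*z - 8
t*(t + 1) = t^2 + t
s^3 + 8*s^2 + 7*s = s*(s + 1)*(s + 7)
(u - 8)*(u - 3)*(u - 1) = u^3 - 12*u^2 + 35*u - 24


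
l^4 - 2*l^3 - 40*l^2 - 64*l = l*(l - 8)*(l + 2)*(l + 4)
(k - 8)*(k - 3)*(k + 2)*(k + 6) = k^4 - 3*k^3 - 52*k^2 + 60*k + 288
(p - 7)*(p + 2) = p^2 - 5*p - 14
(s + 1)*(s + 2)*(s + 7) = s^3 + 10*s^2 + 23*s + 14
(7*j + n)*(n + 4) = 7*j*n + 28*j + n^2 + 4*n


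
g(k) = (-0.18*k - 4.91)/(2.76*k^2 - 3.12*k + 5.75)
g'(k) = (3.12 - 5.52*k)*(-0.18*k - 4.91)/(2.76*k^2 - 3.12*k + 5.75)^2 - 0.18/(2.76*k^2 - 3.12*k + 5.75) = (0.4968*k^2 + 27.1032*k - 16.3542)/(7.6176*k^4 - 17.2224*k^3 + 41.4744*k^2 - 35.88*k + 33.0625)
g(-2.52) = -0.14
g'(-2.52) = -0.08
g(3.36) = -0.21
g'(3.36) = 0.12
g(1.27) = -0.82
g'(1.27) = 0.48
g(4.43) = -0.12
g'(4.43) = 0.05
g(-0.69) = -0.52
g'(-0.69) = -0.41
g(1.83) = -0.56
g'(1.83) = 0.41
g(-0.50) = -0.60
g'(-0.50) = -0.47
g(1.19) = -0.86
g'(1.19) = 0.47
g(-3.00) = -0.11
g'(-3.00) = -0.06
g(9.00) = -0.03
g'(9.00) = 0.01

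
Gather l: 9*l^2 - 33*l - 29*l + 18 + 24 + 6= 9*l^2 - 62*l + 48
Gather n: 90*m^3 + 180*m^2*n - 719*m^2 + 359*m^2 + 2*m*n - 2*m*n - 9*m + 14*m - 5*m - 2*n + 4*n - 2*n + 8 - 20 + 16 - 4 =90*m^3 + 180*m^2*n - 360*m^2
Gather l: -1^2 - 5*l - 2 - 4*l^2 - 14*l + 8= -4*l^2 - 19*l + 5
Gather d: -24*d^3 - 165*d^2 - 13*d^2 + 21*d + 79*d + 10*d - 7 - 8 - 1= -24*d^3 - 178*d^2 + 110*d - 16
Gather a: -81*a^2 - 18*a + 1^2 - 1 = -81*a^2 - 18*a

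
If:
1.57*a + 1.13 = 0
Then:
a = -0.72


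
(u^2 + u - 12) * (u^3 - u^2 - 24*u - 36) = u^5 - 37*u^3 - 48*u^2 + 252*u + 432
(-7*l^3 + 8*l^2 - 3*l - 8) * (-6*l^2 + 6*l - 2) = 42*l^5 - 90*l^4 + 80*l^3 + 14*l^2 - 42*l + 16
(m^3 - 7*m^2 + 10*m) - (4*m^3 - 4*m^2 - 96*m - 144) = -3*m^3 - 3*m^2 + 106*m + 144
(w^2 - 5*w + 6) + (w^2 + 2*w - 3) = 2*w^2 - 3*w + 3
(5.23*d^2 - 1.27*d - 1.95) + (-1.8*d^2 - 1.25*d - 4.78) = 3.43*d^2 - 2.52*d - 6.73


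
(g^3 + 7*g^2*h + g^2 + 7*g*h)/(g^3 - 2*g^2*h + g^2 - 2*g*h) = (g + 7*h)/(g - 2*h)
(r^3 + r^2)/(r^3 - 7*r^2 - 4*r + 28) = r^2*(r + 1)/(r^3 - 7*r^2 - 4*r + 28)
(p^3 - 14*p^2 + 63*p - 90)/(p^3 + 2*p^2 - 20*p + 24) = (p^3 - 14*p^2 + 63*p - 90)/(p^3 + 2*p^2 - 20*p + 24)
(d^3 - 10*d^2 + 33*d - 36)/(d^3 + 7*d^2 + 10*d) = (d^3 - 10*d^2 + 33*d - 36)/(d*(d^2 + 7*d + 10))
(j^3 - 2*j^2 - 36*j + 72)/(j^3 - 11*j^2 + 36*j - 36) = (j + 6)/(j - 3)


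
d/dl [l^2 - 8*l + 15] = 2*l - 8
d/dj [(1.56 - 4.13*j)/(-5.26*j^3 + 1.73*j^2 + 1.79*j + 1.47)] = (-43.4476*j^3 + 31.7617*j^2 - 5.3976*j - 8.8635)/(27.6676*j^6 - 18.1996*j^5 - 15.8379*j^4 - 9.271*j^3 + 8.2903*j^2 + 5.2626*j + 2.1609)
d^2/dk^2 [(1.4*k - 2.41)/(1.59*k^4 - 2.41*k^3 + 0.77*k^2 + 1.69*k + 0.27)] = (42.47208*k^7 - 207.68898*k^6 + 336.11853*k^5 - 259.239906*k^4 + 46.695988*k^3 + 73.667916*k^2 - 29.97228*k - 14.041964)/(4.019679*k^12 - 18.278163*k^11 + 33.544548*k^10 - 18.883432*k^9 - 20.562861*k^8 + 31.367124*k^7 + 1.951259*k^6 - 16.296732*k^5 + 0.827474999999999*k^4 + 6.407848*k^3 + 2.48184*k^2 + 0.369603*k + 0.019683)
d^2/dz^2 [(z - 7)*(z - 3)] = 2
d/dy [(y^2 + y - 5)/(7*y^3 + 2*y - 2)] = ((2*y + 1)*(7*y^3 + 2*y - 2) - (21*y^2 + 2)*(y^2 + y - 5))/(7*y^3 + 2*y - 2)^2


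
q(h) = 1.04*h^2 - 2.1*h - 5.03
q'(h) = 2.08*h - 2.1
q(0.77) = -6.03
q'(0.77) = -0.50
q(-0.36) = -4.14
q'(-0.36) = -2.85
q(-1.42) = 0.05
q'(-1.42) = -5.05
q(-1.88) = 2.59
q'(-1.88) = -6.01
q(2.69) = -3.15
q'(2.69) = 3.50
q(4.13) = 4.04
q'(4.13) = 6.49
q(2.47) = -3.87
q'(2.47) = 3.04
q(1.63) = -5.69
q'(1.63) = 1.29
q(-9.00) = 98.11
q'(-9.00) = -20.82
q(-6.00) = 45.01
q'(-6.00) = -14.58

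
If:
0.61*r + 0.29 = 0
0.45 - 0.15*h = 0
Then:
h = 3.00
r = -0.48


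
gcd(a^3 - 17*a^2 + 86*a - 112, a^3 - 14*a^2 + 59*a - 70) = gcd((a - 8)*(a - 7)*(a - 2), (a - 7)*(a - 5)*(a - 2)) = a^2 - 9*a + 14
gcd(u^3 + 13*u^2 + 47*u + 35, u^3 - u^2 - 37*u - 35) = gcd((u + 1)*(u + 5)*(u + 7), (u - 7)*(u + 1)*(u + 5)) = u^2 + 6*u + 5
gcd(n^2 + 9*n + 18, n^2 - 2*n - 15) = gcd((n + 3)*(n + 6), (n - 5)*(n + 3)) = n + 3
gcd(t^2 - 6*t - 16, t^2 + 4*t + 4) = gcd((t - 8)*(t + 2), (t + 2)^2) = t + 2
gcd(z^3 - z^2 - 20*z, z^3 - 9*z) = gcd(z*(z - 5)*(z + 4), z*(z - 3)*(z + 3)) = z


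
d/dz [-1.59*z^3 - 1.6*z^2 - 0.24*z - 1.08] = -4.77*z^2 - 3.2*z - 0.24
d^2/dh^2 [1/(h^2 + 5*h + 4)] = 2*(-h^2 - 5*h + (2*h + 5)^2 - 4)/(h^2 + 5*h + 4)^3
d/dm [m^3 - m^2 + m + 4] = 3*m^2 - 2*m + 1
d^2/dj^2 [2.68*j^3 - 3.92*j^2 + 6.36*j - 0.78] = 16.08*j - 7.84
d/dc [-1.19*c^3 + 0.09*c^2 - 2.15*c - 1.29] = -3.57*c^2 + 0.18*c - 2.15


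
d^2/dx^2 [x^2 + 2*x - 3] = 2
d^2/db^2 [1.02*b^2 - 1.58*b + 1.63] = 2.04000000000000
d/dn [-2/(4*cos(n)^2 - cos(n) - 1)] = 2*(1 - 8*cos(n))*sin(n)/(-4*cos(n)^2 + cos(n) + 1)^2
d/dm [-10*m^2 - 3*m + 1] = -20*m - 3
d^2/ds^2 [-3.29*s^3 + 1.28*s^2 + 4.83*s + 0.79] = 2.56 - 19.74*s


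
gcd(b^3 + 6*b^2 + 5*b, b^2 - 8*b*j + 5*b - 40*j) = b + 5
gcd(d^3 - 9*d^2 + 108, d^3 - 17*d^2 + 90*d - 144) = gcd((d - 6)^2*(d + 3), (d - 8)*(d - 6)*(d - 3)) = d - 6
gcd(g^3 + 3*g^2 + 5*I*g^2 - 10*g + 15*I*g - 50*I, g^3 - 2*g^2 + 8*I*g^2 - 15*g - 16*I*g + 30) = g^2 + g*(-2 + 5*I) - 10*I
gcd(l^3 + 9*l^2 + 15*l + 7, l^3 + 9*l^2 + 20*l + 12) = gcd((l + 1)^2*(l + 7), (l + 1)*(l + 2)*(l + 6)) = l + 1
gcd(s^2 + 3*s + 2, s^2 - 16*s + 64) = 1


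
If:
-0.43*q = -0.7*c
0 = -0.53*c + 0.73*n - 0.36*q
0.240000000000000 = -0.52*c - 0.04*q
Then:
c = -0.41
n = -0.63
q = -0.67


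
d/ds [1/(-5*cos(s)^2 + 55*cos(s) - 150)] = (11 - 2*cos(s))*sin(s)/(5*(cos(s)^2 - 11*cos(s) + 30)^2)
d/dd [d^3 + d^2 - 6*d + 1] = 3*d^2 + 2*d - 6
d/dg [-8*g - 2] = -8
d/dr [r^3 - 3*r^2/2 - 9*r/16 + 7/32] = 3*r^2 - 3*r - 9/16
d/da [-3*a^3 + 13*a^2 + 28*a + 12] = -9*a^2 + 26*a + 28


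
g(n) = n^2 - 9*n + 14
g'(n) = 2*n - 9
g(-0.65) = 20.27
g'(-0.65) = -10.30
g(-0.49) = 18.65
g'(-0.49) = -9.98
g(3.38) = -5.00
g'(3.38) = -2.24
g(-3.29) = 54.43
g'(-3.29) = -15.58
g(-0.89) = 22.80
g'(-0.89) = -10.78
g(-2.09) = 37.18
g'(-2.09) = -13.18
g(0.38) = 10.72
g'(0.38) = -8.24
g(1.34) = 3.74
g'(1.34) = -6.32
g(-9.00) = 176.00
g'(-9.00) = -27.00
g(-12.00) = 266.00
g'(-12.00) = -33.00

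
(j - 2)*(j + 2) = j^2 - 4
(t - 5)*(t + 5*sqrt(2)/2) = t^2 - 5*t + 5*sqrt(2)*t/2 - 25*sqrt(2)/2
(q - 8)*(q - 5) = q^2 - 13*q + 40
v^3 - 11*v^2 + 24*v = v*(v - 8)*(v - 3)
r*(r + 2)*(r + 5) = r^3 + 7*r^2 + 10*r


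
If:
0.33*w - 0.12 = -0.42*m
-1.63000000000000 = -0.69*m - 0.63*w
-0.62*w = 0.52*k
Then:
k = -19.45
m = -12.53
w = 16.31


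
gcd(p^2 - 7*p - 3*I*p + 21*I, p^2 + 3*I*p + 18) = p - 3*I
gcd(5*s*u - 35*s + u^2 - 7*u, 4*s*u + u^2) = 1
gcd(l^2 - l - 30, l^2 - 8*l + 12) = l - 6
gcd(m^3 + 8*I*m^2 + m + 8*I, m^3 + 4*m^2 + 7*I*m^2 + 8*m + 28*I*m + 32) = m^2 + 7*I*m + 8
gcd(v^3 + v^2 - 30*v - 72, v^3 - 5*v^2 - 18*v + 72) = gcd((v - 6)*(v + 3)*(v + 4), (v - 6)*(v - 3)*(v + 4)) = v^2 - 2*v - 24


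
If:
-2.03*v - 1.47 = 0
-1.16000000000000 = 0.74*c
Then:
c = -1.57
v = -0.72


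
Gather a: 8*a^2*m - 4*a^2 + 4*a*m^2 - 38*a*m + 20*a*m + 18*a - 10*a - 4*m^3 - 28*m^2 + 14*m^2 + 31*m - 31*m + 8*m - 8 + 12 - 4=a^2*(8*m - 4) + a*(4*m^2 - 18*m + 8) - 4*m^3 - 14*m^2 + 8*m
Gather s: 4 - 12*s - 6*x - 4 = -12*s - 6*x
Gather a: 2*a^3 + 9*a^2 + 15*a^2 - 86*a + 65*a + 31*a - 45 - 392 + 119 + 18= 2*a^3 + 24*a^2 + 10*a - 300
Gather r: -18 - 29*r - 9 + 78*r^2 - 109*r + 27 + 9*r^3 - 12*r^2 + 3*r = 9*r^3 + 66*r^2 - 135*r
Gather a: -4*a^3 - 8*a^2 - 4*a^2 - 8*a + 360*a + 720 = -4*a^3 - 12*a^2 + 352*a + 720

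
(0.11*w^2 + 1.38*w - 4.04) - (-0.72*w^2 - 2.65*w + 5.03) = 0.83*w^2 + 4.03*w - 9.07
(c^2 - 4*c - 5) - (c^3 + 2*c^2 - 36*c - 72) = -c^3 - c^2 + 32*c + 67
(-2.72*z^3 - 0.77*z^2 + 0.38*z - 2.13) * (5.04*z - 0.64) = -13.7088*z^4 - 2.14*z^3 + 2.408*z^2 - 10.9784*z + 1.3632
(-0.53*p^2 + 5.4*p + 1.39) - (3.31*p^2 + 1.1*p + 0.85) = -3.84*p^2 + 4.3*p + 0.54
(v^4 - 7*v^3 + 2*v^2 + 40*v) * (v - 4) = v^5 - 11*v^4 + 30*v^3 + 32*v^2 - 160*v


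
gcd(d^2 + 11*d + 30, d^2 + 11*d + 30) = d^2 + 11*d + 30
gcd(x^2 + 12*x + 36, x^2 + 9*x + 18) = x + 6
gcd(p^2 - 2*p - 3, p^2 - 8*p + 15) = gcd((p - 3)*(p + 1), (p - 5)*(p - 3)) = p - 3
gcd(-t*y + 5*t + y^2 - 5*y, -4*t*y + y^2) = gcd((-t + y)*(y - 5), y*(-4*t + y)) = 1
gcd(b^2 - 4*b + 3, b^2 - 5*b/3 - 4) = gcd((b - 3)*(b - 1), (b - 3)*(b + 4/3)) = b - 3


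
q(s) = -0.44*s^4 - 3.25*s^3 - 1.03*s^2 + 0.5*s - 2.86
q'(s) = -1.76*s^3 - 9.75*s^2 - 2.06*s + 0.5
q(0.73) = -4.43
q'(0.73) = -6.88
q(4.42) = -469.35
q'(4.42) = -351.06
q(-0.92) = -1.98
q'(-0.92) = -4.49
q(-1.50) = 2.81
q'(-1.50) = -12.41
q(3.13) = -153.28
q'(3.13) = -155.44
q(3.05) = -141.20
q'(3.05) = -146.42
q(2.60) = -85.75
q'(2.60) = -101.70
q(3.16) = -157.99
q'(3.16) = -158.91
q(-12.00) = -3665.02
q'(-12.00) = 1662.50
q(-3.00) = 38.48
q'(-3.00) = -33.55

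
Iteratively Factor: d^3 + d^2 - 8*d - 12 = (d - 3)*(d^2 + 4*d + 4) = (d - 3)*(d + 2)*(d + 2)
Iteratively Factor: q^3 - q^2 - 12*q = (q)*(q^2 - q - 12) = q*(q - 4)*(q + 3)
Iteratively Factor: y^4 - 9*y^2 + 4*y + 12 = (y - 2)*(y^3 + 2*y^2 - 5*y - 6) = (y - 2)*(y + 3)*(y^2 - y - 2) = (y - 2)^2*(y + 3)*(y + 1)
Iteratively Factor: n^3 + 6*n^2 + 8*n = (n + 4)*(n^2 + 2*n) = n*(n + 4)*(n + 2)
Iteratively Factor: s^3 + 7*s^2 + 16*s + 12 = (s + 3)*(s^2 + 4*s + 4) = (s + 2)*(s + 3)*(s + 2)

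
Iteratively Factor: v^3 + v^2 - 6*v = (v + 3)*(v^2 - 2*v) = (v - 2)*(v + 3)*(v)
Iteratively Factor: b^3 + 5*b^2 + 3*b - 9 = (b - 1)*(b^2 + 6*b + 9) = (b - 1)*(b + 3)*(b + 3)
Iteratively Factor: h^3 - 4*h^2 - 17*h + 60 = (h - 3)*(h^2 - h - 20) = (h - 5)*(h - 3)*(h + 4)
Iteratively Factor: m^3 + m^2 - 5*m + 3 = (m - 1)*(m^2 + 2*m - 3) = (m - 1)*(m + 3)*(m - 1)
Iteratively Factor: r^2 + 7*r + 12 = (r + 3)*(r + 4)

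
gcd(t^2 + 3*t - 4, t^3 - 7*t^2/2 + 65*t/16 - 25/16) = t - 1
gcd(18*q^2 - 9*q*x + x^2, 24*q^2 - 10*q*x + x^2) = -6*q + x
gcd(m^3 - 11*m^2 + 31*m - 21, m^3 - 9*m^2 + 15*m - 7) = m^2 - 8*m + 7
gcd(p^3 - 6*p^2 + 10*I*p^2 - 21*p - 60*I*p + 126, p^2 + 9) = p + 3*I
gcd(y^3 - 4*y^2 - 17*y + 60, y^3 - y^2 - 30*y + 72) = y - 3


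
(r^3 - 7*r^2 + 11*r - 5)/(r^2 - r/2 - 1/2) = 2*(r^2 - 6*r + 5)/(2*r + 1)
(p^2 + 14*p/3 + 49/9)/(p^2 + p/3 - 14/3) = (p + 7/3)/(p - 2)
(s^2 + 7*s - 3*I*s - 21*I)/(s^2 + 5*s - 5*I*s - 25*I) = (s^2 + s*(7 - 3*I) - 21*I)/(s^2 + 5*s*(1 - I) - 25*I)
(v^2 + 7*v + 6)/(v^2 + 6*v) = (v + 1)/v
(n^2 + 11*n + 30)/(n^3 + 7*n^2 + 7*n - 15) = (n + 6)/(n^2 + 2*n - 3)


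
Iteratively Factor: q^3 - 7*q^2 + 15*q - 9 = (q - 1)*(q^2 - 6*q + 9) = (q - 3)*(q - 1)*(q - 3)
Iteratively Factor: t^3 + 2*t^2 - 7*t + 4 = (t + 4)*(t^2 - 2*t + 1) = (t - 1)*(t + 4)*(t - 1)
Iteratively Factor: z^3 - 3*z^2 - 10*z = (z - 5)*(z^2 + 2*z) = z*(z - 5)*(z + 2)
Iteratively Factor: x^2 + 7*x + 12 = (x + 3)*(x + 4)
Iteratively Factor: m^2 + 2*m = (m + 2)*(m)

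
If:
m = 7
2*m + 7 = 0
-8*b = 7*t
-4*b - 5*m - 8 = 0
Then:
No Solution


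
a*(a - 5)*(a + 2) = a^3 - 3*a^2 - 10*a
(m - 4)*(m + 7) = m^2 + 3*m - 28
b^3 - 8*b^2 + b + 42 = (b - 7)*(b - 3)*(b + 2)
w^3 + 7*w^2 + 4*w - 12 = (w - 1)*(w + 2)*(w + 6)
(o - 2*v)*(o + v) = o^2 - o*v - 2*v^2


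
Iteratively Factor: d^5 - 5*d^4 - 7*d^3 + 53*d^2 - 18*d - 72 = (d + 3)*(d^4 - 8*d^3 + 17*d^2 + 2*d - 24) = (d - 3)*(d + 3)*(d^3 - 5*d^2 + 2*d + 8) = (d - 3)*(d - 2)*(d + 3)*(d^2 - 3*d - 4) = (d - 3)*(d - 2)*(d + 1)*(d + 3)*(d - 4)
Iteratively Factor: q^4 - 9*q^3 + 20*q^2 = (q)*(q^3 - 9*q^2 + 20*q) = q^2*(q^2 - 9*q + 20) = q^2*(q - 5)*(q - 4)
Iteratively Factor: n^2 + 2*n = (n + 2)*(n)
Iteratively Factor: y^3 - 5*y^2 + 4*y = (y)*(y^2 - 5*y + 4) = y*(y - 1)*(y - 4)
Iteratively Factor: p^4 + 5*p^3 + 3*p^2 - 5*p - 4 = (p - 1)*(p^3 + 6*p^2 + 9*p + 4) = (p - 1)*(p + 1)*(p^2 + 5*p + 4) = (p - 1)*(p + 1)^2*(p + 4)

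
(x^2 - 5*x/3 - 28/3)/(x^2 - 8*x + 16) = (x + 7/3)/(x - 4)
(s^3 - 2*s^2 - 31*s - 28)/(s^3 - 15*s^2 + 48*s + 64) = (s^2 - 3*s - 28)/(s^2 - 16*s + 64)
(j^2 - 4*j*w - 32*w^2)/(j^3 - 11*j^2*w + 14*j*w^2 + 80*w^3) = (-j - 4*w)/(-j^2 + 3*j*w + 10*w^2)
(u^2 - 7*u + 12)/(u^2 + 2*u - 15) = (u - 4)/(u + 5)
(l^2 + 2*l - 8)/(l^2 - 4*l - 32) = (l - 2)/(l - 8)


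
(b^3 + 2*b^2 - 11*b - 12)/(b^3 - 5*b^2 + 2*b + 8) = (b^2 + b - 12)/(b^2 - 6*b + 8)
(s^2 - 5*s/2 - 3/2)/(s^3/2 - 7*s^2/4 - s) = 2*(s - 3)/(s*(s - 4))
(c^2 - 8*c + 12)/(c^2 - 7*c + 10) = (c - 6)/(c - 5)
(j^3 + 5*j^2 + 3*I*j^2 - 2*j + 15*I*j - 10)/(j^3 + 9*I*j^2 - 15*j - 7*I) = (j^2 + j*(5 + 2*I) + 10*I)/(j^2 + 8*I*j - 7)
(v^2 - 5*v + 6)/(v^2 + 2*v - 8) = (v - 3)/(v + 4)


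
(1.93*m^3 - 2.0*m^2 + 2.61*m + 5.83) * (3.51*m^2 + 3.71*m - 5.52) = 6.7743*m^5 + 0.1403*m^4 - 8.9125*m^3 + 41.1864*m^2 + 7.2221*m - 32.1816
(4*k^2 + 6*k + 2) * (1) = 4*k^2 + 6*k + 2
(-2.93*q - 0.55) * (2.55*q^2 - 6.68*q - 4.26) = -7.4715*q^3 + 18.1699*q^2 + 16.1558*q + 2.343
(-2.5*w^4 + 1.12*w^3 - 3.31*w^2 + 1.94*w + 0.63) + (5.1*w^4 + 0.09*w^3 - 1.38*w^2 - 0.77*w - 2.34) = 2.6*w^4 + 1.21*w^3 - 4.69*w^2 + 1.17*w - 1.71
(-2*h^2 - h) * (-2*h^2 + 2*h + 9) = 4*h^4 - 2*h^3 - 20*h^2 - 9*h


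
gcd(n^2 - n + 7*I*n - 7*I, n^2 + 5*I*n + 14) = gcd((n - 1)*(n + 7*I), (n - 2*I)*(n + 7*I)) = n + 7*I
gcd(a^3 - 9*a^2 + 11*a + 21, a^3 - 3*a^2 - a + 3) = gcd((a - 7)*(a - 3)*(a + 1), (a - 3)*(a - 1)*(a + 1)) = a^2 - 2*a - 3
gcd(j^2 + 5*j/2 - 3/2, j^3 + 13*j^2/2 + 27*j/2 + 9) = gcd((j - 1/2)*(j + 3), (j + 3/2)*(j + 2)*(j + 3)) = j + 3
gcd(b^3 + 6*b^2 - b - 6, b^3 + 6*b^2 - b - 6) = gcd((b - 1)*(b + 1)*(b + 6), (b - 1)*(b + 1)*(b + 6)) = b^3 + 6*b^2 - b - 6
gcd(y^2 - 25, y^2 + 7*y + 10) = y + 5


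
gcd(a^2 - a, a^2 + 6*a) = a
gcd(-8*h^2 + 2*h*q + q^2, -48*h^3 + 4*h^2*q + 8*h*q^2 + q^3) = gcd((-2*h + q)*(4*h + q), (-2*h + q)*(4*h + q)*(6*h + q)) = -8*h^2 + 2*h*q + q^2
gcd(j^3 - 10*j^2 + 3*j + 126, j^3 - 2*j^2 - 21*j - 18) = j^2 - 3*j - 18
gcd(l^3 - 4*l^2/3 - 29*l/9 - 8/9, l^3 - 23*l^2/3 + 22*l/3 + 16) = l^2 - 5*l/3 - 8/3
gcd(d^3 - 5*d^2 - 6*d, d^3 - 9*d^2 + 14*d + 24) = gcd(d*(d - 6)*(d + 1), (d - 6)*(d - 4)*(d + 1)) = d^2 - 5*d - 6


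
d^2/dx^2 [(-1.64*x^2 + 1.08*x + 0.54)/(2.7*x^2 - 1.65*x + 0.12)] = (1.134*x^3 + 26.80776*x^2 - 16.53372*x + 2.970828)/(19.683*x^6 - 36.0855*x^5 + 24.67665*x^4 - 7.699725*x^3 + 1.09674*x^2 - 0.07128*x + 0.001728)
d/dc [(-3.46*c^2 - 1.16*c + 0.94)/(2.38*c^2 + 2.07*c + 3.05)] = (-4.4014*c^2 - 25.5804*c - 5.4838)/(5.6644*c^4 + 9.8532*c^3 + 18.8029*c^2 + 12.627*c + 9.3025)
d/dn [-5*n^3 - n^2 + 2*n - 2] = -15*n^2 - 2*n + 2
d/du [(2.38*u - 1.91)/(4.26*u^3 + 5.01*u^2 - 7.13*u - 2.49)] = (-20.2776*u^3 + 12.486*u^2 + 19.1382*u - 19.5445)/(18.1476*u^6 + 42.6852*u^5 - 35.6475*u^4 - 92.6574*u^3 + 25.8871*u^2 + 35.5074*u + 6.2001)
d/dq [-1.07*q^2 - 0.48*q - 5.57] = -2.14*q - 0.48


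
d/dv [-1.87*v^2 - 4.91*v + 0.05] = -3.74*v - 4.91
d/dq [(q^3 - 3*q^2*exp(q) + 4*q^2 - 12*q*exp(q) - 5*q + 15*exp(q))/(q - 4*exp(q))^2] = ((q - 4*exp(q))*(-3*q^2*exp(q) + 3*q^2 - 18*q*exp(q) + 8*q + 3*exp(q) - 5) + 2*(4*exp(q) - 1)*(q^3 - 3*q^2*exp(q) + 4*q^2 - 12*q*exp(q) - 5*q + 15*exp(q)))/(q - 4*exp(q))^3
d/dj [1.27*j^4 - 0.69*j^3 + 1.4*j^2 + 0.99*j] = 5.08*j^3 - 2.07*j^2 + 2.8*j + 0.99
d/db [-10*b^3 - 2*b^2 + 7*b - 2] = -30*b^2 - 4*b + 7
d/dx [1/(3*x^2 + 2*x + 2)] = 2*(-3*x - 1)/(3*x^2 + 2*x + 2)^2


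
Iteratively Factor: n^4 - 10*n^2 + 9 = (n + 1)*(n^3 - n^2 - 9*n + 9) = (n - 1)*(n + 1)*(n^2 - 9) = (n - 3)*(n - 1)*(n + 1)*(n + 3)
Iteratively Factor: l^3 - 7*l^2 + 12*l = (l - 3)*(l^2 - 4*l) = (l - 4)*(l - 3)*(l)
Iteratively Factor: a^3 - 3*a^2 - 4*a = (a)*(a^2 - 3*a - 4) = a*(a - 4)*(a + 1)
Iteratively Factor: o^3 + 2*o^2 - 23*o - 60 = (o + 4)*(o^2 - 2*o - 15) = (o - 5)*(o + 4)*(o + 3)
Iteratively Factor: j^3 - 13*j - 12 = (j - 4)*(j^2 + 4*j + 3) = (j - 4)*(j + 3)*(j + 1)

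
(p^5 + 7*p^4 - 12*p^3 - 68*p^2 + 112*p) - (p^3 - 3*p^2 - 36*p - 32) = p^5 + 7*p^4 - 13*p^3 - 65*p^2 + 148*p + 32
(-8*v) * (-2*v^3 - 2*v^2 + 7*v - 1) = 16*v^4 + 16*v^3 - 56*v^2 + 8*v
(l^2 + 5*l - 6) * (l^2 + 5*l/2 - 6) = l^4 + 15*l^3/2 + l^2/2 - 45*l + 36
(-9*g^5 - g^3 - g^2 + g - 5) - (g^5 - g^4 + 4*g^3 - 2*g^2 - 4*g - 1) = -10*g^5 + g^4 - 5*g^3 + g^2 + 5*g - 4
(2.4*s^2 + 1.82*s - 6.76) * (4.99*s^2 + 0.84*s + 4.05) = 11.976*s^4 + 11.0978*s^3 - 22.4836*s^2 + 1.6926*s - 27.378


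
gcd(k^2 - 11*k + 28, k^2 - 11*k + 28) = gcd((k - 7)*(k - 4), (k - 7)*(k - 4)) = k^2 - 11*k + 28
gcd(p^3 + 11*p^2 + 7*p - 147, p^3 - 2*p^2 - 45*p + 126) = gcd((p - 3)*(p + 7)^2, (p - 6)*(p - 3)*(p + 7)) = p^2 + 4*p - 21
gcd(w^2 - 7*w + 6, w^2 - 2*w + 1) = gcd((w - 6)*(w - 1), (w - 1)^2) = w - 1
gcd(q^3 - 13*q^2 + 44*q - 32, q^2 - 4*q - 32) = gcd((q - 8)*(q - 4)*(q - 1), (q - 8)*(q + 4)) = q - 8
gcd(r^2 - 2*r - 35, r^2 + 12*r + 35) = r + 5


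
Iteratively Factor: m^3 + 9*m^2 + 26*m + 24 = (m + 2)*(m^2 + 7*m + 12) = (m + 2)*(m + 4)*(m + 3)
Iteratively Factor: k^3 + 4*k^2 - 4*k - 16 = (k + 2)*(k^2 + 2*k - 8) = (k - 2)*(k + 2)*(k + 4)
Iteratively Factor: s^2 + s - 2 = (s + 2)*(s - 1)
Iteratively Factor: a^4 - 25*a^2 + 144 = (a - 3)*(a^3 + 3*a^2 - 16*a - 48) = (a - 3)*(a + 4)*(a^2 - a - 12) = (a - 3)*(a + 3)*(a + 4)*(a - 4)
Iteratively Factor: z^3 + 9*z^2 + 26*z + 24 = (z + 4)*(z^2 + 5*z + 6) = (z + 3)*(z + 4)*(z + 2)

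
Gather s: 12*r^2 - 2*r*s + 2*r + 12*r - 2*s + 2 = 12*r^2 + 14*r + s*(-2*r - 2) + 2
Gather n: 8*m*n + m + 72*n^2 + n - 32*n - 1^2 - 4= m + 72*n^2 + n*(8*m - 31) - 5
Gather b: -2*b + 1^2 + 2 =3 - 2*b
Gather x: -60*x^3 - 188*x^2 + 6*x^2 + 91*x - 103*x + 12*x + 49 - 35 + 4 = -60*x^3 - 182*x^2 + 18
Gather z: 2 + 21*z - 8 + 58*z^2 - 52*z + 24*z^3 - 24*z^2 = 24*z^3 + 34*z^2 - 31*z - 6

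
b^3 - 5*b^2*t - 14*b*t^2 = b*(b - 7*t)*(b + 2*t)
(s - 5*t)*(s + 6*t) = s^2 + s*t - 30*t^2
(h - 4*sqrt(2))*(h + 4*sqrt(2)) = h^2 - 32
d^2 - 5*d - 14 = (d - 7)*(d + 2)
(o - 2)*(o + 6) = o^2 + 4*o - 12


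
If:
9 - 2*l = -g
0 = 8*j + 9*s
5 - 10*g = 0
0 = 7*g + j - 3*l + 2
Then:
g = 1/2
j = 35/4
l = 19/4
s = -70/9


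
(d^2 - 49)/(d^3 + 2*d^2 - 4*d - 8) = (d^2 - 49)/(d^3 + 2*d^2 - 4*d - 8)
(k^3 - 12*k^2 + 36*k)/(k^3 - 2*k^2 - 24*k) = (k - 6)/(k + 4)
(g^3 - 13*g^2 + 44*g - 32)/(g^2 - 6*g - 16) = (g^2 - 5*g + 4)/(g + 2)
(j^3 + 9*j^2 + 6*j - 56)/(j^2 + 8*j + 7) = (j^2 + 2*j - 8)/(j + 1)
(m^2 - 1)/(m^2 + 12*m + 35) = (m^2 - 1)/(m^2 + 12*m + 35)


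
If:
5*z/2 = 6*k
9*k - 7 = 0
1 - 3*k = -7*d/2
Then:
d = 8/21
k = 7/9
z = 28/15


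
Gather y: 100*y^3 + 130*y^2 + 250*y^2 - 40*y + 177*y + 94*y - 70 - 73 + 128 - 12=100*y^3 + 380*y^2 + 231*y - 27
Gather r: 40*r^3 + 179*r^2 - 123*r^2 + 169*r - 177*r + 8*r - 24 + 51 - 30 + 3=40*r^3 + 56*r^2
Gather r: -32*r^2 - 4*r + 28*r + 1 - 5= -32*r^2 + 24*r - 4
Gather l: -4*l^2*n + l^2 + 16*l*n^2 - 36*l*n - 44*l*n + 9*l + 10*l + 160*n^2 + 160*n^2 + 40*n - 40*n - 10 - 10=l^2*(1 - 4*n) + l*(16*n^2 - 80*n + 19) + 320*n^2 - 20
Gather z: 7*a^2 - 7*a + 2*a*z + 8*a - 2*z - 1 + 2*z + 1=7*a^2 + 2*a*z + a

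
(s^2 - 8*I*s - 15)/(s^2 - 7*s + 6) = (s^2 - 8*I*s - 15)/(s^2 - 7*s + 6)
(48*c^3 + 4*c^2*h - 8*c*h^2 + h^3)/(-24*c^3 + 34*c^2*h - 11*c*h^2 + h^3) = (-2*c - h)/(c - h)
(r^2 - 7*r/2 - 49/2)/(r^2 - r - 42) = (r + 7/2)/(r + 6)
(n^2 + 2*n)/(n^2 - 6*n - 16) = n/(n - 8)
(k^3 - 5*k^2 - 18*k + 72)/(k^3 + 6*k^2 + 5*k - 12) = (k^2 - 9*k + 18)/(k^2 + 2*k - 3)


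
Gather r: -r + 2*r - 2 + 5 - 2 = r + 1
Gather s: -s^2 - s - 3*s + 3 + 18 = -s^2 - 4*s + 21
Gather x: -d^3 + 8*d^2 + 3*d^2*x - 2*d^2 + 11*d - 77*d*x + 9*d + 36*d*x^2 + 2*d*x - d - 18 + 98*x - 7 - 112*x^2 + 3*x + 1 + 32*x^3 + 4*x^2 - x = -d^3 + 6*d^2 + 19*d + 32*x^3 + x^2*(36*d - 108) + x*(3*d^2 - 75*d + 100) - 24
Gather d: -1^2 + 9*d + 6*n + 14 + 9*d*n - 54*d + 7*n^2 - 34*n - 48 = d*(9*n - 45) + 7*n^2 - 28*n - 35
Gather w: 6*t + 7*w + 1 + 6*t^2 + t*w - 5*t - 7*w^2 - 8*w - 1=6*t^2 + t - 7*w^2 + w*(t - 1)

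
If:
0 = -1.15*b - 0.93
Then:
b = -0.81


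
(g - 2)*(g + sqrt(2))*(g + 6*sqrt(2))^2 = g^4 - 2*g^3 + 13*sqrt(2)*g^3 - 26*sqrt(2)*g^2 + 96*g^2 - 192*g + 72*sqrt(2)*g - 144*sqrt(2)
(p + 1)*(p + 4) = p^2 + 5*p + 4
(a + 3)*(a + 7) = a^2 + 10*a + 21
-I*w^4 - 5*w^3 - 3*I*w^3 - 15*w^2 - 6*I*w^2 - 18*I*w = w*(w + 3)*(w - 6*I)*(-I*w + 1)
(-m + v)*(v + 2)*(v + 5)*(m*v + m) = -m^2*v^3 - 8*m^2*v^2 - 17*m^2*v - 10*m^2 + m*v^4 + 8*m*v^3 + 17*m*v^2 + 10*m*v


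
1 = 1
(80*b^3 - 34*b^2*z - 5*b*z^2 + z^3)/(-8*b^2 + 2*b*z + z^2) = (-40*b^2 - 3*b*z + z^2)/(4*b + z)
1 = 1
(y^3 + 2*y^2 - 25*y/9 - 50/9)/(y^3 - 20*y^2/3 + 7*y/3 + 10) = (3*y^2 + 11*y + 10)/(3*(y^2 - 5*y - 6))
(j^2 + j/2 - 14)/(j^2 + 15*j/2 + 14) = (2*j - 7)/(2*j + 7)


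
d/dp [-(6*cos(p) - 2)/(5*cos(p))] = 2*sin(p)/(5*cos(p)^2)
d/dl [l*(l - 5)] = 2*l - 5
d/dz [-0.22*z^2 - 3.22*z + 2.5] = -0.44*z - 3.22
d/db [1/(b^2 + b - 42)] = (-2*b - 1)/(b^2 + b - 42)^2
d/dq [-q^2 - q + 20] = -2*q - 1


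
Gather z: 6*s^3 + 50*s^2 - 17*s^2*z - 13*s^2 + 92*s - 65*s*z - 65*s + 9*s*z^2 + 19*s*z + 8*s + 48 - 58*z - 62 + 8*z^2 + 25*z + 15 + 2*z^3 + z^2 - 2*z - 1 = 6*s^3 + 37*s^2 + 35*s + 2*z^3 + z^2*(9*s + 9) + z*(-17*s^2 - 46*s - 35)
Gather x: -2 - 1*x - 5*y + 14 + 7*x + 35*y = 6*x + 30*y + 12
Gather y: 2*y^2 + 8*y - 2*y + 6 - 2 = 2*y^2 + 6*y + 4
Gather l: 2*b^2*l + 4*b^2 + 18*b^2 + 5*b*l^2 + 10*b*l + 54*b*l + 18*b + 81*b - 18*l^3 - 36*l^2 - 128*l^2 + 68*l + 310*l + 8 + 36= 22*b^2 + 99*b - 18*l^3 + l^2*(5*b - 164) + l*(2*b^2 + 64*b + 378) + 44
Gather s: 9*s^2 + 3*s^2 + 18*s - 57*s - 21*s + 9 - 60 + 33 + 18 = 12*s^2 - 60*s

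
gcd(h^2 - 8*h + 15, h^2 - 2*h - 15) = h - 5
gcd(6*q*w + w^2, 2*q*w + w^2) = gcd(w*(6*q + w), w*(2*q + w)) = w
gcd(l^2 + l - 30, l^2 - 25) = l - 5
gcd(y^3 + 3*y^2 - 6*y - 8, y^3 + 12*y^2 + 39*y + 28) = y^2 + 5*y + 4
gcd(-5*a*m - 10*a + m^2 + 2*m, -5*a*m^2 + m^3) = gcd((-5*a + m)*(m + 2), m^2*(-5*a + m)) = 5*a - m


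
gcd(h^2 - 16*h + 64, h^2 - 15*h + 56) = h - 8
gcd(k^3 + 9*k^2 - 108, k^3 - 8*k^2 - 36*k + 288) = k + 6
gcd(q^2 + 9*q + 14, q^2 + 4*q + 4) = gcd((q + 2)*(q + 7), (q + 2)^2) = q + 2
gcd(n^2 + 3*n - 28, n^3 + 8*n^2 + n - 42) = n + 7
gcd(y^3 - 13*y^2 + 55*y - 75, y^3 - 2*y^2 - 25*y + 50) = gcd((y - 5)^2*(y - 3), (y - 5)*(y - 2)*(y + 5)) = y - 5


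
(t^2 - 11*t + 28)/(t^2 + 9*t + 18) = (t^2 - 11*t + 28)/(t^2 + 9*t + 18)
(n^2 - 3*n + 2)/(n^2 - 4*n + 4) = (n - 1)/(n - 2)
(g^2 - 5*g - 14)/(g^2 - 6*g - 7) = (g + 2)/(g + 1)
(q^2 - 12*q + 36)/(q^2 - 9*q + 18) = (q - 6)/(q - 3)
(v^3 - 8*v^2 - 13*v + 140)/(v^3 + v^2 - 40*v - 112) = (v - 5)/(v + 4)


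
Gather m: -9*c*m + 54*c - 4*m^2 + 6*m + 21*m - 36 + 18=54*c - 4*m^2 + m*(27 - 9*c) - 18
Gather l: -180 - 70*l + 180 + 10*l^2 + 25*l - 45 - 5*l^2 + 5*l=5*l^2 - 40*l - 45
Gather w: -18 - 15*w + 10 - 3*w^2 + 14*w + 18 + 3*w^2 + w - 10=0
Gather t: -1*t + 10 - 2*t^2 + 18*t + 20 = -2*t^2 + 17*t + 30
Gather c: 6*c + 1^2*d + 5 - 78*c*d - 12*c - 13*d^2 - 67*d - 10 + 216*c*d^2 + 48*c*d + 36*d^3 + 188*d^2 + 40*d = c*(216*d^2 - 30*d - 6) + 36*d^3 + 175*d^2 - 26*d - 5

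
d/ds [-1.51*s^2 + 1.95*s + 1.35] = 1.95 - 3.02*s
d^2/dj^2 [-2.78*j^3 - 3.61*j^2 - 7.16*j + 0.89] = -16.68*j - 7.22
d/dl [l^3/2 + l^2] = l*(3*l + 4)/2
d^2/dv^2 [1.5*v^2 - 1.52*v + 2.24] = 3.00000000000000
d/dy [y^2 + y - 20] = 2*y + 1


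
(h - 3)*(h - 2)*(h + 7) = h^3 + 2*h^2 - 29*h + 42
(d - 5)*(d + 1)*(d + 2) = d^3 - 2*d^2 - 13*d - 10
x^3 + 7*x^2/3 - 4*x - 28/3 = (x - 2)*(x + 2)*(x + 7/3)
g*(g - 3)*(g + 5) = g^3 + 2*g^2 - 15*g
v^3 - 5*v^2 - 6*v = v*(v - 6)*(v + 1)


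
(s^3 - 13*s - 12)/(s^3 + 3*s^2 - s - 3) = (s - 4)/(s - 1)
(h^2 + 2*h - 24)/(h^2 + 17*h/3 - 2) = 3*(h - 4)/(3*h - 1)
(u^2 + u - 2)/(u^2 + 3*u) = (u^2 + u - 2)/(u*(u + 3))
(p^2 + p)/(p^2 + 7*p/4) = 4*(p + 1)/(4*p + 7)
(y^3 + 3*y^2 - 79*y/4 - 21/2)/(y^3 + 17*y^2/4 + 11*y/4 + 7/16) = 4*(2*y^2 + 5*y - 42)/(8*y^2 + 30*y + 7)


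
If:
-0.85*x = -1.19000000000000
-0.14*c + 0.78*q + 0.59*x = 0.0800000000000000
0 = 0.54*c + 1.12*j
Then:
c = 5.57142857142857*q + 5.32857142857143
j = -2.68622448979592*q - 2.56913265306122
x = 1.40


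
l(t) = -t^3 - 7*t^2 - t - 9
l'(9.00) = -370.00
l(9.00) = -1314.00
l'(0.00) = -1.00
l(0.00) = -9.00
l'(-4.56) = 0.46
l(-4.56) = -55.18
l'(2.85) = -65.27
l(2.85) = -91.86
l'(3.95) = -103.11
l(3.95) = -183.80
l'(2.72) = -61.28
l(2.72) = -83.63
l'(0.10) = -2.43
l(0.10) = -9.17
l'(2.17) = -45.51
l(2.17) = -54.35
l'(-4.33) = 3.37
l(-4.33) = -54.73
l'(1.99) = -40.74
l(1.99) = -46.59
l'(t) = -3*t^2 - 14*t - 1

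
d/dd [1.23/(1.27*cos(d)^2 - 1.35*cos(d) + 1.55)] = (3.1242*cos(d) - 1.6605)*sin(d)/(1.27*cos(d)^2 - 1.35*cos(d) + 1.55)^2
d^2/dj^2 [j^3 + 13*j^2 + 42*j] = 6*j + 26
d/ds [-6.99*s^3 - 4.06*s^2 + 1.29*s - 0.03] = -20.97*s^2 - 8.12*s + 1.29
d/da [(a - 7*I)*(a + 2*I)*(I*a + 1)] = 3*I*a^2 + 12*a + 9*I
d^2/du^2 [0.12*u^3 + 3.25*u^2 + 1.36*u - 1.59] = 0.72*u + 6.5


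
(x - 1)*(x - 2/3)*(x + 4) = x^3 + 7*x^2/3 - 6*x + 8/3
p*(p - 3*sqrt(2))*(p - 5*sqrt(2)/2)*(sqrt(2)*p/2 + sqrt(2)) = sqrt(2)*p^4/2 - 11*p^3/2 + sqrt(2)*p^3 - 11*p^2 + 15*sqrt(2)*p^2/2 + 15*sqrt(2)*p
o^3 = o^3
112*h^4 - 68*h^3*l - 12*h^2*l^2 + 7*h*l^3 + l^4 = (-2*h + l)^2*(4*h + l)*(7*h + l)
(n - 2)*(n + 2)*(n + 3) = n^3 + 3*n^2 - 4*n - 12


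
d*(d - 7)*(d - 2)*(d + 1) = d^4 - 8*d^3 + 5*d^2 + 14*d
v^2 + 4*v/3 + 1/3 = (v + 1/3)*(v + 1)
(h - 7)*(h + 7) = h^2 - 49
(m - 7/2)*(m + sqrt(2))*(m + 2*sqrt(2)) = m^3 - 7*m^2/2 + 3*sqrt(2)*m^2 - 21*sqrt(2)*m/2 + 4*m - 14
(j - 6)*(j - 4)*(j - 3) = j^3 - 13*j^2 + 54*j - 72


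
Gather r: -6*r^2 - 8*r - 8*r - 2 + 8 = -6*r^2 - 16*r + 6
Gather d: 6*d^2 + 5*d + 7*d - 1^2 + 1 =6*d^2 + 12*d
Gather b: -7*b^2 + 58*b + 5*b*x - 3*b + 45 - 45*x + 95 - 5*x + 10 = -7*b^2 + b*(5*x + 55) - 50*x + 150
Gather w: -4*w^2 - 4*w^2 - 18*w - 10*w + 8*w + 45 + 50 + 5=-8*w^2 - 20*w + 100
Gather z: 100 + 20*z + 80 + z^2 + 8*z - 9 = z^2 + 28*z + 171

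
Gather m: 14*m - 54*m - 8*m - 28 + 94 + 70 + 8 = 144 - 48*m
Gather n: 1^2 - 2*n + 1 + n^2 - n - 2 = n^2 - 3*n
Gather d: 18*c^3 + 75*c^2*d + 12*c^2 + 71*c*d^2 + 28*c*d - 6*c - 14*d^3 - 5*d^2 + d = 18*c^3 + 12*c^2 - 6*c - 14*d^3 + d^2*(71*c - 5) + d*(75*c^2 + 28*c + 1)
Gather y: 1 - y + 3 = 4 - y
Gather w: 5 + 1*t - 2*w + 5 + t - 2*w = 2*t - 4*w + 10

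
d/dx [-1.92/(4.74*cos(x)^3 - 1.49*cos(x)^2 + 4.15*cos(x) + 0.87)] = (-27.3024*cos(x)^2 + 5.7216*cos(x) - 7.968)*sin(x)/(4.74*cos(x)^3 - 1.49*cos(x)^2 + 4.15*cos(x) + 0.87)^2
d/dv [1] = 0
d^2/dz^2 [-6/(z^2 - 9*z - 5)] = 12*(-z^2 + 9*z + (2*z - 9)^2 + 5)/(-z^2 + 9*z + 5)^3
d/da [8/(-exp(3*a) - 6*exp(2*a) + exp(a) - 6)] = (24*exp(2*a) + 96*exp(a) - 8)*exp(a)/(exp(3*a) + 6*exp(2*a) - exp(a) + 6)^2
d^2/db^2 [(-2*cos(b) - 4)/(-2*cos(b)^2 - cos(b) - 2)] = 4*(-15*(1 - cos(b)^2)^2 - 2*cos(b)^5 + 10*cos(b)^3 + 10*cos(b)^2 + 7)/(2*cos(b)^2 + cos(b) + 2)^3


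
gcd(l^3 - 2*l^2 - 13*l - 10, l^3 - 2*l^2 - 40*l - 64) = l + 2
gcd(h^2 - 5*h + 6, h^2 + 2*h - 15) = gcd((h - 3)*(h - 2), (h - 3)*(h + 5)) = h - 3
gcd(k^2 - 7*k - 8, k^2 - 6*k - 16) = k - 8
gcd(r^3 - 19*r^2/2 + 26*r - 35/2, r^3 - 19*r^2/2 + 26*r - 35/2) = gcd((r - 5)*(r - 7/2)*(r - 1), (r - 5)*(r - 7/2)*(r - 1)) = r^3 - 19*r^2/2 + 26*r - 35/2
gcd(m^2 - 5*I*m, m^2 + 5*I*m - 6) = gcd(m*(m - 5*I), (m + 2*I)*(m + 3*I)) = 1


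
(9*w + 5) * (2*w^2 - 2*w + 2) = 18*w^3 - 8*w^2 + 8*w + 10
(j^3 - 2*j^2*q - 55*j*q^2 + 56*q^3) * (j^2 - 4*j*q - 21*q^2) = j^5 - 6*j^4*q - 68*j^3*q^2 + 318*j^2*q^3 + 931*j*q^4 - 1176*q^5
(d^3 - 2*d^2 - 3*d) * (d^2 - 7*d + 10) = d^5 - 9*d^4 + 21*d^3 + d^2 - 30*d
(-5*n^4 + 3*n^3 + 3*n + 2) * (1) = -5*n^4 + 3*n^3 + 3*n + 2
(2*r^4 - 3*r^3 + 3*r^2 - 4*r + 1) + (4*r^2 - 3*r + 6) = 2*r^4 - 3*r^3 + 7*r^2 - 7*r + 7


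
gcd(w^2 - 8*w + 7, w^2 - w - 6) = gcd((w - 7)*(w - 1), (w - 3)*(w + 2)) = 1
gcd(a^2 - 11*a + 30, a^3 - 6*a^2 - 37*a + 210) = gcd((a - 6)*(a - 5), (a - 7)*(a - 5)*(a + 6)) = a - 5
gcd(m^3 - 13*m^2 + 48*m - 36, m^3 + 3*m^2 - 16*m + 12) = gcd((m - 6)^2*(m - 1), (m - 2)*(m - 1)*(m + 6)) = m - 1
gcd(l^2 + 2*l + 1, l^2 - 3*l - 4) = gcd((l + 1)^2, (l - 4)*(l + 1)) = l + 1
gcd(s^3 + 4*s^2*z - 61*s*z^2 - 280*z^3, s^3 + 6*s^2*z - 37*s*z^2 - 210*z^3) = s^2 + 12*s*z + 35*z^2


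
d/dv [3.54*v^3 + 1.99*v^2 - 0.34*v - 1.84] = 10.62*v^2 + 3.98*v - 0.34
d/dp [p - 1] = 1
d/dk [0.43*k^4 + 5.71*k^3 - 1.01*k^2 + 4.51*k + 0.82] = 1.72*k^3 + 17.13*k^2 - 2.02*k + 4.51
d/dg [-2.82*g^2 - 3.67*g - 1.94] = -5.64*g - 3.67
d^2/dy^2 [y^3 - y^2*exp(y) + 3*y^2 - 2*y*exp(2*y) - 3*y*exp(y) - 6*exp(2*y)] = -y^2*exp(y) - 8*y*exp(2*y) - 7*y*exp(y) + 6*y - 32*exp(2*y) - 8*exp(y) + 6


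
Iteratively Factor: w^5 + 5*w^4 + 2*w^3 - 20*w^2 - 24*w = (w + 3)*(w^4 + 2*w^3 - 4*w^2 - 8*w) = (w + 2)*(w + 3)*(w^3 - 4*w) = (w + 2)^2*(w + 3)*(w^2 - 2*w) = (w - 2)*(w + 2)^2*(w + 3)*(w)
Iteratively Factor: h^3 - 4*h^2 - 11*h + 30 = (h - 2)*(h^2 - 2*h - 15) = (h - 2)*(h + 3)*(h - 5)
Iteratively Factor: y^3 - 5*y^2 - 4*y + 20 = (y - 2)*(y^2 - 3*y - 10) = (y - 5)*(y - 2)*(y + 2)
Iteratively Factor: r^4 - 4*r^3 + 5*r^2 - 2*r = (r - 1)*(r^3 - 3*r^2 + 2*r) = (r - 1)^2*(r^2 - 2*r) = r*(r - 1)^2*(r - 2)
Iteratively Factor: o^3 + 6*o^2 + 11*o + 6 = (o + 3)*(o^2 + 3*o + 2) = (o + 2)*(o + 3)*(o + 1)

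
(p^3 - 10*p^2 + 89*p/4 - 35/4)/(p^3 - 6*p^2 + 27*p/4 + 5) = (2*p^2 - 15*p + 7)/(2*p^2 - 7*p - 4)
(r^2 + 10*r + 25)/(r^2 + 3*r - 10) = (r + 5)/(r - 2)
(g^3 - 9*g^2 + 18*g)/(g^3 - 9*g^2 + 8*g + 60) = g*(g - 3)/(g^2 - 3*g - 10)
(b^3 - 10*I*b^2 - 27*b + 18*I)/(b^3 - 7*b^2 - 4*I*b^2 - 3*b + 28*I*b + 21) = (b - 6*I)/(b - 7)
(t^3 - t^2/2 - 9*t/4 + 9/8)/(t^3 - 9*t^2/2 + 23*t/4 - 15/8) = (2*t + 3)/(2*t - 5)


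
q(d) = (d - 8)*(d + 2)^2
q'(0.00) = -28.00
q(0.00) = -32.00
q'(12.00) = 308.00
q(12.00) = 784.00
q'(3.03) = -24.70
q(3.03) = -125.75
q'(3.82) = -14.78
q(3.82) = -141.59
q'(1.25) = -33.31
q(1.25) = -71.30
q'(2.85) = -26.43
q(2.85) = -121.14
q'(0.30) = -30.13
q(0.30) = -40.73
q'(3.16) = -23.32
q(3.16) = -128.87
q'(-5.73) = 116.34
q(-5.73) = -191.02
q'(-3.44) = 35.02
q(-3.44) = -23.72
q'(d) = (d - 8)*(2*d + 4) + (d + 2)^2 = (d + 2)*(3*d - 14)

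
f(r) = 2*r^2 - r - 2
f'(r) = 4*r - 1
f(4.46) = 33.32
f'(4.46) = 16.84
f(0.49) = -2.01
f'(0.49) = 0.96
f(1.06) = -0.81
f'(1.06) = 3.24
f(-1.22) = 2.20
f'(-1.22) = -5.88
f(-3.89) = 32.15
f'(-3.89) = -16.56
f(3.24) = 15.76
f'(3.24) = 11.96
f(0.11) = -2.09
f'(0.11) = -0.56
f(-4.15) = 36.60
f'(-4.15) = -17.60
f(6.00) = 64.00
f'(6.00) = 23.00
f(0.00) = -2.00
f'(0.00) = -1.00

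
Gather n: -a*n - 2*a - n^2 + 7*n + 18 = -2*a - n^2 + n*(7 - a) + 18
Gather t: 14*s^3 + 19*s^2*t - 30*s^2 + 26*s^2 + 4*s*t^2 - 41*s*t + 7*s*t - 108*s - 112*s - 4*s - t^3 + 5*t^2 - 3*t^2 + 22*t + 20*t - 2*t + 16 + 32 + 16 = 14*s^3 - 4*s^2 - 224*s - t^3 + t^2*(4*s + 2) + t*(19*s^2 - 34*s + 40) + 64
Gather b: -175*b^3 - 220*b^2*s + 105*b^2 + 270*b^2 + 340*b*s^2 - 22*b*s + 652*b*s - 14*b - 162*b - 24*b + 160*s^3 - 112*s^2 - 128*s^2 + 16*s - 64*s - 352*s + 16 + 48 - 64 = -175*b^3 + b^2*(375 - 220*s) + b*(340*s^2 + 630*s - 200) + 160*s^3 - 240*s^2 - 400*s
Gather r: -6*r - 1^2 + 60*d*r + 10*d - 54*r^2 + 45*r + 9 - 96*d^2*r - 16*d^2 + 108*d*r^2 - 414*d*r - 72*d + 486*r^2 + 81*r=-16*d^2 - 62*d + r^2*(108*d + 432) + r*(-96*d^2 - 354*d + 120) + 8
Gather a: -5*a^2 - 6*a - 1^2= -5*a^2 - 6*a - 1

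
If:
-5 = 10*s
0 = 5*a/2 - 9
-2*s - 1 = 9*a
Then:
No Solution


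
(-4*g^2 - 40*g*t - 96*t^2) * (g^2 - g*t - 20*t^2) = -4*g^4 - 36*g^3*t + 24*g^2*t^2 + 896*g*t^3 + 1920*t^4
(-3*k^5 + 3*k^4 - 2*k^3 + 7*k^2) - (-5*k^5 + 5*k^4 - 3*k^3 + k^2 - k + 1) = 2*k^5 - 2*k^4 + k^3 + 6*k^2 + k - 1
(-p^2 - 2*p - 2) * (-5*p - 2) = 5*p^3 + 12*p^2 + 14*p + 4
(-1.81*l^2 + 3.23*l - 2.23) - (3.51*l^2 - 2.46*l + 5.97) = -5.32*l^2 + 5.69*l - 8.2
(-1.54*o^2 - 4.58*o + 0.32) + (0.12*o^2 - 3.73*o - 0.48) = -1.42*o^2 - 8.31*o - 0.16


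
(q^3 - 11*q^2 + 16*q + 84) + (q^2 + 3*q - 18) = q^3 - 10*q^2 + 19*q + 66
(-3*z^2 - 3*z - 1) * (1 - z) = 3*z^3 - 2*z - 1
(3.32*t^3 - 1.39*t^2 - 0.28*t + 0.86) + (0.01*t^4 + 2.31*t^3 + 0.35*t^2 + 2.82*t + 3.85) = 0.01*t^4 + 5.63*t^3 - 1.04*t^2 + 2.54*t + 4.71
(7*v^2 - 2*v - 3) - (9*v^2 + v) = -2*v^2 - 3*v - 3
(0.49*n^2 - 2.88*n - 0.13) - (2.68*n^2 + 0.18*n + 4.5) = -2.19*n^2 - 3.06*n - 4.63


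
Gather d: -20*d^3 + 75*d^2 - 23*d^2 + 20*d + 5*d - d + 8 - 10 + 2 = -20*d^3 + 52*d^2 + 24*d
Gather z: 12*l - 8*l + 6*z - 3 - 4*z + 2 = 4*l + 2*z - 1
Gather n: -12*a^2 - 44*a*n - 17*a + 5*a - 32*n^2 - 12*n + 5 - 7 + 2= -12*a^2 - 12*a - 32*n^2 + n*(-44*a - 12)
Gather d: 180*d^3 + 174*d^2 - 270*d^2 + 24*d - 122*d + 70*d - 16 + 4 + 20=180*d^3 - 96*d^2 - 28*d + 8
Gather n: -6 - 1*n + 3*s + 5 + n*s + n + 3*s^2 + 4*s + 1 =n*s + 3*s^2 + 7*s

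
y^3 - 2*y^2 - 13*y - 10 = (y - 5)*(y + 1)*(y + 2)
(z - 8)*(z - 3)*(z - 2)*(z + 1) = z^4 - 12*z^3 + 33*z^2 - 2*z - 48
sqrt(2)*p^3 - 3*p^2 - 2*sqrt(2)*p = p*(p - 2*sqrt(2))*(sqrt(2)*p + 1)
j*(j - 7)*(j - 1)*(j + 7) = j^4 - j^3 - 49*j^2 + 49*j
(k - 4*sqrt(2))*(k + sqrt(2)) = k^2 - 3*sqrt(2)*k - 8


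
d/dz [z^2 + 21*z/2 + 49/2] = 2*z + 21/2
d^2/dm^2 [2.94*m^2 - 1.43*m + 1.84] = 5.88000000000000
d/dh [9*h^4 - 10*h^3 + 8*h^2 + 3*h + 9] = 36*h^3 - 30*h^2 + 16*h + 3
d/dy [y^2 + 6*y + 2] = 2*y + 6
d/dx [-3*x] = -3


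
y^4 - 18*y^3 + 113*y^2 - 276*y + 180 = (y - 6)^2*(y - 5)*(y - 1)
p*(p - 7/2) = p^2 - 7*p/2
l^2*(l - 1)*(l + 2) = l^4 + l^3 - 2*l^2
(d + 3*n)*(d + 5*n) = d^2 + 8*d*n + 15*n^2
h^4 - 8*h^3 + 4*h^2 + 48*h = h*(h - 6)*(h - 4)*(h + 2)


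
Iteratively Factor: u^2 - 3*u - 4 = (u + 1)*(u - 4)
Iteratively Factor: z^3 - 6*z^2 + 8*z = (z - 4)*(z^2 - 2*z) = z*(z - 4)*(z - 2)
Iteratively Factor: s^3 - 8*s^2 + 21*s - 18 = (s - 2)*(s^2 - 6*s + 9) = (s - 3)*(s - 2)*(s - 3)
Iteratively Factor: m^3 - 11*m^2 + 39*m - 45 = (m - 5)*(m^2 - 6*m + 9) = (m - 5)*(m - 3)*(m - 3)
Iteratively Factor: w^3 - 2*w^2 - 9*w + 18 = (w - 3)*(w^2 + w - 6) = (w - 3)*(w + 3)*(w - 2)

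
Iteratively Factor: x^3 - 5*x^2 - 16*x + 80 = (x - 5)*(x^2 - 16) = (x - 5)*(x + 4)*(x - 4)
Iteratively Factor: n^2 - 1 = (n + 1)*(n - 1)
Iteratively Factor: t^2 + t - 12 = (t - 3)*(t + 4)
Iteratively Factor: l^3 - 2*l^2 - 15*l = (l - 5)*(l^2 + 3*l) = l*(l - 5)*(l + 3)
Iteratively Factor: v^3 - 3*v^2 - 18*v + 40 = (v + 4)*(v^2 - 7*v + 10) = (v - 2)*(v + 4)*(v - 5)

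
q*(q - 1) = q^2 - q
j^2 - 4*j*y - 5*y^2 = (j - 5*y)*(j + y)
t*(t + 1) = t^2 + t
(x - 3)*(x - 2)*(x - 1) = x^3 - 6*x^2 + 11*x - 6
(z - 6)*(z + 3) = z^2 - 3*z - 18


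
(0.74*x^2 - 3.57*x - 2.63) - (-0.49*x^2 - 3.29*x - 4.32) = 1.23*x^2 - 0.28*x + 1.69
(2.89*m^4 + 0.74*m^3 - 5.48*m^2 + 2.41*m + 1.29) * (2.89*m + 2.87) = 8.3521*m^5 + 10.4329*m^4 - 13.7134*m^3 - 8.7627*m^2 + 10.6448*m + 3.7023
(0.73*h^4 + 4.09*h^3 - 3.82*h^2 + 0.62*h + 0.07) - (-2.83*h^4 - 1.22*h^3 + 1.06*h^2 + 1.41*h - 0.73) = 3.56*h^4 + 5.31*h^3 - 4.88*h^2 - 0.79*h + 0.8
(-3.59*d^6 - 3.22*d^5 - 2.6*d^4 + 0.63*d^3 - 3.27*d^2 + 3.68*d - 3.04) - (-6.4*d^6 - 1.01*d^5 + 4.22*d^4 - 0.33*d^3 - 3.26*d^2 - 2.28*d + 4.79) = 2.81*d^6 - 2.21*d^5 - 6.82*d^4 + 0.96*d^3 - 0.0100000000000002*d^2 + 5.96*d - 7.83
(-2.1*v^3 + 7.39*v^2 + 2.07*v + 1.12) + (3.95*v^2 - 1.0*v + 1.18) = -2.1*v^3 + 11.34*v^2 + 1.07*v + 2.3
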